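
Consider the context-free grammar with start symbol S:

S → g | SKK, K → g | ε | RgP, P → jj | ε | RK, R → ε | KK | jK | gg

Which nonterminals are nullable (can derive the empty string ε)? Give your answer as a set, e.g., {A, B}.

Directly nullable (have an ε-rule): {K, P, R}.
Not nullable: S — each has a terminal in every rule's right-hand side or depends on a non-nullable symbol.

{K, P, R}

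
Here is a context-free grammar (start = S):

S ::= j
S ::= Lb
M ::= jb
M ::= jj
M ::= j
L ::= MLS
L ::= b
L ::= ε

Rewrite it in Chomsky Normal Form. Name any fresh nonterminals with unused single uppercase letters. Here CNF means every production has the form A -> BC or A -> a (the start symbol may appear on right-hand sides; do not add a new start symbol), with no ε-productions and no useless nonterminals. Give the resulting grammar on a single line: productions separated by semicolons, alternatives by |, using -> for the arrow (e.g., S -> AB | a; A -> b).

Nullable: {L}; after ε-elimination: S -> b | j | Lb; L -> b | MS | MLS; M -> j | jb | jj.
No unit productions to eliminate.
TERM: introduce B -> b, A -> j and substitute in every rule of length ≥2.
BIN: L -> MLS becomes L -> MC, C -> LS.

S -> b | j | LB; A -> j; B -> b; C -> LS; L -> b | MC | MS; M -> j | AA | AB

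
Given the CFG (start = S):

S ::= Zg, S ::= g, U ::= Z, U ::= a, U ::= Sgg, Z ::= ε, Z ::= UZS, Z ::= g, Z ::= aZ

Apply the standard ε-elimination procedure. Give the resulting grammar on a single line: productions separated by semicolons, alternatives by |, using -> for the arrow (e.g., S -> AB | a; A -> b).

S -> g | Zg; U -> Z | a | Sgg; Z -> S | a | g | US | ZS | aZ | UZS

Nullable set: {U, Z}.
S -> Zg: Z nullable, giving Zg | g.
U -> Z: Z nullable, giving Z.
Drop Z -> ε.
Z -> UZS: U, Z nullable, giving S | US | UZS | ZS.
Z -> aZ: Z nullable, giving a | aZ.
Unchanged (no nullable symbols): S -> g; U -> Sgg; U -> a; Z -> g.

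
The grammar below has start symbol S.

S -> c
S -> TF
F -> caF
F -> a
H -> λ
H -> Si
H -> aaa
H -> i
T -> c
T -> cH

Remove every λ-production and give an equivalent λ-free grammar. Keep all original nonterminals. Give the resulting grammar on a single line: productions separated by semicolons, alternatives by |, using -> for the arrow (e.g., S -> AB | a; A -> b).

Nullable set: {H}.
Drop H -> λ.
T -> cH: H nullable, giving c | cH.
Unchanged (no nullable symbols): S -> TF; S -> c; F -> a; F -> caF; H -> Si; H -> aaa; H -> i; T -> c.

S -> c | TF; F -> a | caF; H -> i | Si | aaa; T -> c | cH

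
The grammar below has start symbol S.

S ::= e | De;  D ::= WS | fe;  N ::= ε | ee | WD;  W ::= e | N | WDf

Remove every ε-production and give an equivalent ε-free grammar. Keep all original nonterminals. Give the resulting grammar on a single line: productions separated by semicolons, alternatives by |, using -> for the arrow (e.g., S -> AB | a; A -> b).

Nullable set: {N, W}.
D -> WS: W nullable, giving S | WS.
Drop N -> ε.
N -> WD: W nullable, giving D | WD.
W -> N: N nullable, giving N.
W -> WDf: W nullable, giving Df | WDf.
Unchanged (no nullable symbols): S -> De; S -> e; D -> fe; N -> ee; W -> e.

S -> e | De; D -> S | WS | fe; N -> D | WD | ee; W -> N | e | Df | WDf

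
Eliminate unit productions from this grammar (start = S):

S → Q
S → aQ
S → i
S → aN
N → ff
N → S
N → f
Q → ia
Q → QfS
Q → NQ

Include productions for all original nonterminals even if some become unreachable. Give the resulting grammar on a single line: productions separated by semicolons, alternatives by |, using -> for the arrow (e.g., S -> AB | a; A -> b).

Unit productions: N->S, S->Q.
Unit pairs (A ⇒* B via units): (N,Q), (N,S), (S,Q).
S: inherits non-unit rules of {Q, S} → NQ | QfS | aN | aQ | i | ia.
N: inherits non-unit rules of {N, Q, S} → NQ | QfS | aN | aQ | f | ff | i | ia.
Q: inherits non-unit rules of {Q} → NQ | QfS | ia.

S -> i | NQ | aN | aQ | ia | QfS; N -> f | i | NQ | aN | aQ | ff | ia | QfS; Q -> NQ | ia | QfS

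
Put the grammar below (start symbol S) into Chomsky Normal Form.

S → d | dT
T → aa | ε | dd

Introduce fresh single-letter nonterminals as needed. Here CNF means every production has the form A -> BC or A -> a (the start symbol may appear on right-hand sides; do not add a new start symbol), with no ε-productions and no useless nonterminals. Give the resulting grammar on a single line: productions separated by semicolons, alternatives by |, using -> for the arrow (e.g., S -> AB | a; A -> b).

Nullable: {T}; after ε-elimination: S -> d | dT; T -> aa | dd.
No unit productions to eliminate.
TERM: introduce B -> a, A -> d and substitute in every rule of length ≥2.

S -> d | AT; A -> d; B -> a; T -> AA | BB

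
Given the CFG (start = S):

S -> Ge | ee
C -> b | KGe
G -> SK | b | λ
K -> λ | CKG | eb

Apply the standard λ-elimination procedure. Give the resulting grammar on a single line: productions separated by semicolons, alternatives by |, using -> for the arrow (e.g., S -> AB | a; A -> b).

S -> e | Ge | ee; C -> b | e | Ge | Ke | KGe; G -> S | b | SK; K -> C | CG | CK | eb | CKG

Nullable set: {G, K}.
S -> Ge: G nullable, giving Ge | e.
C -> KGe: K, G nullable, giving Ge | KGe | Ke | e.
Drop G -> λ.
G -> SK: K nullable, giving S | SK.
Drop K -> λ.
K -> CKG: K, G nullable, giving C | CG | CK | CKG.
Unchanged (no nullable symbols): S -> ee; C -> b; G -> b; K -> eb.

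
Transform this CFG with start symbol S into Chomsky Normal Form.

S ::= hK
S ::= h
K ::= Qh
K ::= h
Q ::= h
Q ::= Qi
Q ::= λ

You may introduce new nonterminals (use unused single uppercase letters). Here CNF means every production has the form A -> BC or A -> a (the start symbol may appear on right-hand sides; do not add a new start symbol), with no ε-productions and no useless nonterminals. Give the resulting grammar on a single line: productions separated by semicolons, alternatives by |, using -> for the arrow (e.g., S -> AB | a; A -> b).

Nullable: {Q}; after ε-elimination: S -> h | hK; K -> h | Qh; Q -> h | i | Qi.
No unit productions to eliminate.
TERM: introduce A -> h, B -> i and substitute in every rule of length ≥2.

S -> h | AK; A -> h; B -> i; K -> h | QA; Q -> h | i | QB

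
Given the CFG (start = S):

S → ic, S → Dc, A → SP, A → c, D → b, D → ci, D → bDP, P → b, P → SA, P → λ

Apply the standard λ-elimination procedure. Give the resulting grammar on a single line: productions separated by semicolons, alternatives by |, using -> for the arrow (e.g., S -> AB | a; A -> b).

S -> Dc | ic; A -> S | c | SP; D -> b | bD | ci | bDP; P -> b | SA

Nullable set: {P}.
A -> SP: P nullable, giving S | SP.
D -> bDP: P nullable, giving bD | bDP.
Drop P -> λ.
Unchanged (no nullable symbols): S -> Dc; S -> ic; A -> c; D -> b; D -> ci; P -> SA; P -> b.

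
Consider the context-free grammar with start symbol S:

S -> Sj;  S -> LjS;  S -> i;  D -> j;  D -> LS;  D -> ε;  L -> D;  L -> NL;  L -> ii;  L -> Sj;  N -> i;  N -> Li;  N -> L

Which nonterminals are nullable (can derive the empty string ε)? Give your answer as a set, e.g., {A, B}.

{D, L, N}

Directly nullable (have an ε-rule): {D}.
L is nullable via L -> D (every symbol on the right is already known nullable).
N is nullable via N -> L (every symbol on the right is already known nullable).
Not nullable: S — each has a terminal in every rule's right-hand side or depends on a non-nullable symbol.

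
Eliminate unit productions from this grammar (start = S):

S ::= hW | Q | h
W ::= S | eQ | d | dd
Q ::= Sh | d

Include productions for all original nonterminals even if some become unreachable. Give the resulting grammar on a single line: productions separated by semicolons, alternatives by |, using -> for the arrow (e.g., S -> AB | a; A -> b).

Unit productions: S->Q, W->S.
Unit pairs (A ⇒* B via units): (S,Q), (W,Q), (W,S).
S: inherits non-unit rules of {Q, S} → Sh | d | h | hW.
Q: inherits non-unit rules of {Q} → Sh | d.
W: inherits non-unit rules of {Q, S, W} → Sh | d | dd | eQ | h | hW.

S -> d | h | Sh | hW; Q -> d | Sh; W -> d | h | Sh | dd | eQ | hW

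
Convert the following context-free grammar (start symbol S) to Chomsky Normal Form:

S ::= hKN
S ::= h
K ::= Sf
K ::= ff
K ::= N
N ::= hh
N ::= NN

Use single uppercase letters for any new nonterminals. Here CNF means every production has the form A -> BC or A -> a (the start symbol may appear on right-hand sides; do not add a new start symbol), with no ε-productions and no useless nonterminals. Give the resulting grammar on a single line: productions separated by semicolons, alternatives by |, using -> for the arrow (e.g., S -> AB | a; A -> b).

S -> h | BC; A -> f; B -> h; C -> KN; K -> AA | BB | NN | SA; N -> BB | NN

No ε-productions.
After unit-elimination: S -> h | hKN; K -> NN | Sf | ff | hh; N -> NN | hh.
TERM: introduce A -> f, B -> h and substitute in every rule of length ≥2.
BIN: S -> BKN becomes S -> BC, C -> KN.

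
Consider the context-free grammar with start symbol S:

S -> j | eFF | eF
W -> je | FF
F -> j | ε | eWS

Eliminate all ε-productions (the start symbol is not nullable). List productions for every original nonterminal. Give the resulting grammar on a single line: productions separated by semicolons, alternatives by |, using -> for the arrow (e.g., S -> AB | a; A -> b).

Nullable set: {F, W}.
S -> eF: F nullable, giving e | eF.
S -> eFF: F, F nullable, giving e | eF | eFF.
Drop F -> ε.
F -> eWS: W nullable, giving eS | eWS.
W -> FF: F, F nullable, giving F | FF.
Unchanged (no nullable symbols): S -> j; F -> j; W -> je.

S -> e | j | eF | eFF; F -> j | eS | eWS; W -> F | FF | je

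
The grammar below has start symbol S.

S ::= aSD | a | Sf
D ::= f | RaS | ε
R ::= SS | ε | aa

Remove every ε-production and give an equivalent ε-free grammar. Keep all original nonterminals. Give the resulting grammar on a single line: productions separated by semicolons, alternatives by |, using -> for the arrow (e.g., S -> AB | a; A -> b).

Nullable set: {D, R}.
S -> aSD: D nullable, giving aS | aSD.
Drop D -> ε.
D -> RaS: R nullable, giving RaS | aS.
Drop R -> ε.
Unchanged (no nullable symbols): S -> Sf; S -> a; D -> f; R -> SS; R -> aa.

S -> a | Sf | aS | aSD; D -> f | aS | RaS; R -> SS | aa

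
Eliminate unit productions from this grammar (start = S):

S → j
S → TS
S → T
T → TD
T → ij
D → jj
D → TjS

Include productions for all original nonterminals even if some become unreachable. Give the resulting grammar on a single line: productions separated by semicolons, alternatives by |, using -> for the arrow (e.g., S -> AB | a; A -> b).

S -> j | TD | TS | ij; D -> jj | TjS; T -> TD | ij

Unit productions: S->T.
Unit pairs (A ⇒* B via units): (S,T).
S: inherits non-unit rules of {S, T} → TD | TS | ij | j.
D: inherits non-unit rules of {D} → TjS | jj.
T: inherits non-unit rules of {T} → TD | ij.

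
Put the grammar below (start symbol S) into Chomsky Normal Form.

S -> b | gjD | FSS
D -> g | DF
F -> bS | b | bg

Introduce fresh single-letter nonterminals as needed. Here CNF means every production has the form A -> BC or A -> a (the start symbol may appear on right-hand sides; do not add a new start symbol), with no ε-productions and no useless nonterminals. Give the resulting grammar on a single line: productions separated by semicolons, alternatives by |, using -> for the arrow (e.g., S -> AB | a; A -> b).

No ε-productions.
No unit productions to eliminate.
TERM: introduce A -> b, B -> g, C -> j and substitute in every rule of length ≥2.
BIN: S -> BCD becomes S -> BE, E -> CD; S -> FSS becomes S -> FG, G -> SS.

S -> b | BE | FG; A -> b; B -> g; C -> j; D -> g | DF; E -> CD; F -> b | AB | AS; G -> SS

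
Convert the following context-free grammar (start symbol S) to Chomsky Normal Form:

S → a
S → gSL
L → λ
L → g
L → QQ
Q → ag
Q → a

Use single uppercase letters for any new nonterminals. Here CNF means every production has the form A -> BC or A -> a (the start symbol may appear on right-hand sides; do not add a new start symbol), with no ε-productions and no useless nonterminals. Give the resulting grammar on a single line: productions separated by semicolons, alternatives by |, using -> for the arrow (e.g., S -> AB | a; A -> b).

Nullable: {L}; after ε-elimination: S -> a | gS | gSL; L -> g | QQ; Q -> a | ag.
No unit productions to eliminate.
TERM: introduce A -> a, B -> g and substitute in every rule of length ≥2.
BIN: S -> BSL becomes S -> BC, C -> SL.

S -> a | BC | BS; A -> a; B -> g; C -> SL; L -> g | QQ; Q -> a | AB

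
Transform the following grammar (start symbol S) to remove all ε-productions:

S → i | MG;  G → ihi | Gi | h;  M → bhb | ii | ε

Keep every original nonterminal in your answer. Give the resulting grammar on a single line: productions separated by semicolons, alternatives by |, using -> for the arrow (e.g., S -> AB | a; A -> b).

Nullable set: {M}.
S -> MG: M nullable, giving G | MG.
Drop M -> ε.
Unchanged (no nullable symbols): S -> i; G -> Gi; G -> h; G -> ihi; M -> bhb; M -> ii.

S -> G | i | MG; G -> h | Gi | ihi; M -> ii | bhb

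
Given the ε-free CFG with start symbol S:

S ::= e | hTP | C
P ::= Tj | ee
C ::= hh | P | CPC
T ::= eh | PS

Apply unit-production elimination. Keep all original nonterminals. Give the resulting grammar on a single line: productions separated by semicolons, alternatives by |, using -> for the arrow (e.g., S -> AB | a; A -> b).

Unit productions: C->P, S->C.
Unit pairs (A ⇒* B via units): (C,P), (S,C), (S,P).
S: inherits non-unit rules of {C, P, S} → CPC | Tj | e | ee | hTP | hh.
C: inherits non-unit rules of {C, P} → CPC | Tj | ee | hh.
P: inherits non-unit rules of {P} → Tj | ee.
T: inherits non-unit rules of {T} → PS | eh.

S -> e | Tj | ee | hh | CPC | hTP; C -> Tj | ee | hh | CPC; P -> Tj | ee; T -> PS | eh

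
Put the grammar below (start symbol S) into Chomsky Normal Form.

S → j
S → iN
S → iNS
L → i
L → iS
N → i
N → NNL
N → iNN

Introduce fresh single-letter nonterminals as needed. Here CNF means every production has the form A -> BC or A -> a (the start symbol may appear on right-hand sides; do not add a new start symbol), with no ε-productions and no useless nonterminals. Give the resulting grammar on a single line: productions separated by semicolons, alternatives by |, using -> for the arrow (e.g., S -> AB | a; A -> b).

No ε-productions.
No unit productions to eliminate.
TERM: introduce A -> i and substitute in every rule of length ≥2.
BIN: N -> ANN becomes N -> AB, B -> NN; N -> NNL becomes N -> NC, C -> NL; S -> ANS becomes S -> AD, D -> NS.

S -> j | AD | AN; A -> i; B -> NN; C -> NL; D -> NS; L -> i | AS; N -> i | AB | NC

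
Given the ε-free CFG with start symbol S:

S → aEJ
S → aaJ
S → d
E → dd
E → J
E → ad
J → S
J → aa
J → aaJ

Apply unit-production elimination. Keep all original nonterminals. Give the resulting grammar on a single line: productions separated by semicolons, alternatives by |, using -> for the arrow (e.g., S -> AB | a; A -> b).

Unit productions: E->J, J->S.
Unit pairs (A ⇒* B via units): (E,J), (E,S), (J,S).
S: inherits non-unit rules of {S} → aEJ | aaJ | d.
E: inherits non-unit rules of {E, J, S} → aEJ | aa | aaJ | ad | d | dd.
J: inherits non-unit rules of {J, S} → aEJ | aa | aaJ | d.

S -> d | aEJ | aaJ; E -> d | aa | ad | dd | aEJ | aaJ; J -> d | aa | aEJ | aaJ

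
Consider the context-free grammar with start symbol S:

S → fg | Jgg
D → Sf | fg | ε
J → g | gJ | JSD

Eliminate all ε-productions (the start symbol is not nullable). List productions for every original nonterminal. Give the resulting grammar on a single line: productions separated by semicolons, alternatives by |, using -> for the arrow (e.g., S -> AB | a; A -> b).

S -> fg | Jgg; D -> Sf | fg; J -> g | JS | gJ | JSD

Nullable set: {D}.
Drop D -> ε.
J -> JSD: D nullable, giving JS | JSD.
Unchanged (no nullable symbols): S -> Jgg; S -> fg; D -> Sf; D -> fg; J -> g; J -> gJ.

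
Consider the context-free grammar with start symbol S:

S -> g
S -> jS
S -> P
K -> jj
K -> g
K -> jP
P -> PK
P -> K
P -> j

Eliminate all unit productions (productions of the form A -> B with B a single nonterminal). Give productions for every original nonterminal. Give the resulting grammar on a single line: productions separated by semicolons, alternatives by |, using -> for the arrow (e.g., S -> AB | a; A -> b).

Unit productions: P->K, S->P.
Unit pairs (A ⇒* B via units): (P,K), (S,K), (S,P).
S: inherits non-unit rules of {K, P, S} → PK | g | j | jP | jS | jj.
K: inherits non-unit rules of {K} → g | jP | jj.
P: inherits non-unit rules of {K, P} → PK | g | j | jP | jj.

S -> g | j | PK | jP | jS | jj; K -> g | jP | jj; P -> g | j | PK | jP | jj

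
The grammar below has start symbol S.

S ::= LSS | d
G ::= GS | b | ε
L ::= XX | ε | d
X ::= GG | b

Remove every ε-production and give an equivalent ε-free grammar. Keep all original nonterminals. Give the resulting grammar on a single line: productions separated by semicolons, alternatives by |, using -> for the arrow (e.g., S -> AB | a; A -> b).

Nullable set: {G, L, X}.
S -> LSS: L nullable, giving LSS | SS.
Drop G -> ε.
G -> GS: G nullable, giving GS | S.
Drop L -> ε.
L -> XX: X, X nullable, giving X | XX.
X -> GG: G, G nullable, giving G | GG.
Unchanged (no nullable symbols): S -> d; G -> b; L -> d; X -> b.

S -> d | SS | LSS; G -> S | b | GS; L -> X | d | XX; X -> G | b | GG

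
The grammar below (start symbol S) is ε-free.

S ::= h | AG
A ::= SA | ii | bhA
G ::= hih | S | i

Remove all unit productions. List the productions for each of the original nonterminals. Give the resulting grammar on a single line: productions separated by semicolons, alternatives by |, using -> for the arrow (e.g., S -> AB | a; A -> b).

Unit productions: G->S.
Unit pairs (A ⇒* B via units): (G,S).
S: inherits non-unit rules of {S} → AG | h.
A: inherits non-unit rules of {A} → SA | bhA | ii.
G: inherits non-unit rules of {G, S} → AG | h | hih | i.

S -> h | AG; A -> SA | ii | bhA; G -> h | i | AG | hih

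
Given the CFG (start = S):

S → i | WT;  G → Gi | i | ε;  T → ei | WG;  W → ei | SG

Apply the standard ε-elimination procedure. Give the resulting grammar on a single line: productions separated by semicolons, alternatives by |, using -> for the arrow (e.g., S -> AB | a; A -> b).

S -> i | WT; G -> i | Gi; T -> W | WG | ei; W -> S | SG | ei

Nullable set: {G}.
Drop G -> ε.
G -> Gi: G nullable, giving Gi | i.
T -> WG: G nullable, giving W | WG.
W -> SG: G nullable, giving S | SG.
Unchanged (no nullable symbols): S -> WT; S -> i; G -> i; T -> ei; W -> ei.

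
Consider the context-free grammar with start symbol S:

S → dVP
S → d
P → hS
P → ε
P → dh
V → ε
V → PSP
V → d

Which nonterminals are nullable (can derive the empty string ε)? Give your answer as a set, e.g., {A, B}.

Directly nullable (have an ε-rule): {P, V}.
Not nullable: S — each has a terminal in every rule's right-hand side or depends on a non-nullable symbol.

{P, V}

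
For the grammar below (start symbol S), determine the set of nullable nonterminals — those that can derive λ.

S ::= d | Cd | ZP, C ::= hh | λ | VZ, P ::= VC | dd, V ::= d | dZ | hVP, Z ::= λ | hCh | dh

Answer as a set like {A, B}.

{C, Z}

Directly nullable (have an ε-rule): {C, Z}.
Not nullable: P, S, V — each has a terminal in every rule's right-hand side or depends on a non-nullable symbol.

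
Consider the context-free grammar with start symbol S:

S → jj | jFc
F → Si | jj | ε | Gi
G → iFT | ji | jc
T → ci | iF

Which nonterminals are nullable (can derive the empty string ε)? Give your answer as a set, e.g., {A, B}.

{F}

Directly nullable (have an ε-rule): {F}.
Not nullable: G, S, T — each has a terminal in every rule's right-hand side or depends on a non-nullable symbol.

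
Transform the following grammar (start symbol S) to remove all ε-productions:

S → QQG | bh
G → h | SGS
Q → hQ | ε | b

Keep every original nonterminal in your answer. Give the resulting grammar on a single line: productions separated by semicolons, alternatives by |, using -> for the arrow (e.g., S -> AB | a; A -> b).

Nullable set: {Q}.
S -> QQG: Q, Q nullable, giving G | QG | QQG.
Drop Q -> ε.
Q -> hQ: Q nullable, giving h | hQ.
Unchanged (no nullable symbols): S -> bh; G -> SGS; G -> h; Q -> b.

S -> G | QG | bh | QQG; G -> h | SGS; Q -> b | h | hQ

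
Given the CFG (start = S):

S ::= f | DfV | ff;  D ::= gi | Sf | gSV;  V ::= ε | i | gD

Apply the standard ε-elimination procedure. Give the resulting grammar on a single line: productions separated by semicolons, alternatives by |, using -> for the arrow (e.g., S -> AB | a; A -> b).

S -> f | Df | ff | DfV; D -> Sf | gS | gi | gSV; V -> i | gD

Nullable set: {V}.
S -> DfV: V nullable, giving Df | DfV.
D -> gSV: V nullable, giving gS | gSV.
Drop V -> ε.
Unchanged (no nullable symbols): S -> f; S -> ff; D -> Sf; D -> gi; V -> gD; V -> i.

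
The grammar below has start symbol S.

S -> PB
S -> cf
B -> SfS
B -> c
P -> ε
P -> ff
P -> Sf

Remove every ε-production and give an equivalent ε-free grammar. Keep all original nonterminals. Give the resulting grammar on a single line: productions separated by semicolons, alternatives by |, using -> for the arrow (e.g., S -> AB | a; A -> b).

S -> B | PB | cf; B -> c | SfS; P -> Sf | ff

Nullable set: {P}.
S -> PB: P nullable, giving B | PB.
Drop P -> ε.
Unchanged (no nullable symbols): S -> cf; B -> SfS; B -> c; P -> Sf; P -> ff.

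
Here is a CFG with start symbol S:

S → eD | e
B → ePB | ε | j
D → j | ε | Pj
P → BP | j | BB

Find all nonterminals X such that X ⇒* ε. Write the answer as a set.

{B, D, P}

Directly nullable (have an ε-rule): {B, D}.
P is nullable via P -> BB (every symbol on the right is already known nullable).
Not nullable: S — each has a terminal in every rule's right-hand side or depends on a non-nullable symbol.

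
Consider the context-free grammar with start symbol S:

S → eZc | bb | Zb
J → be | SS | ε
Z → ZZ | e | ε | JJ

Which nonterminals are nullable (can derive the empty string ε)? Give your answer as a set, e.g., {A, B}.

Directly nullable (have an ε-rule): {J, Z}.
Not nullable: S — each has a terminal in every rule's right-hand side or depends on a non-nullable symbol.

{J, Z}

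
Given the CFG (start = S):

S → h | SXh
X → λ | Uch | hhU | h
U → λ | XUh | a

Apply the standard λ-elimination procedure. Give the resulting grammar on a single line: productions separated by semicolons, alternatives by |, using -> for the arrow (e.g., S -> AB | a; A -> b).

S -> h | Sh | SXh; U -> a | h | Uh | Xh | XUh; X -> h | ch | hh | Uch | hhU

Nullable set: {U, X}.
S -> SXh: X nullable, giving SXh | Sh.
Drop U -> λ.
U -> XUh: X, U nullable, giving Uh | XUh | Xh | h.
Drop X -> λ.
X -> Uch: U nullable, giving Uch | ch.
X -> hhU: U nullable, giving hh | hhU.
Unchanged (no nullable symbols): S -> h; U -> a; X -> h.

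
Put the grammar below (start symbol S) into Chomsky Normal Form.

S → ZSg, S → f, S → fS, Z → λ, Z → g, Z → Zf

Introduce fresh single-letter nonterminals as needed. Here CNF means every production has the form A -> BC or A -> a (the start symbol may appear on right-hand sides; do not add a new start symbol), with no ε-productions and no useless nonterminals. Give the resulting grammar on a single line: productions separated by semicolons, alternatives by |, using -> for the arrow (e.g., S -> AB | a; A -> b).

S -> f | BS | SA | ZC; A -> g; B -> f; C -> SA; Z -> f | g | ZB

Nullable: {Z}; after ε-elimination: S -> f | Sg | fS | ZSg; Z -> f | g | Zf.
No unit productions to eliminate.
TERM: introduce B -> f, A -> g and substitute in every rule of length ≥2.
BIN: S -> ZSA becomes S -> ZC, C -> SA.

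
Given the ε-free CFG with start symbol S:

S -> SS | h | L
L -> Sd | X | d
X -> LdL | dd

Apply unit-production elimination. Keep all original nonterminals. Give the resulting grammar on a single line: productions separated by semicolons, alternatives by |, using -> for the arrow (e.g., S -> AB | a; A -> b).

S -> d | h | SS | Sd | dd | LdL; L -> d | Sd | dd | LdL; X -> dd | LdL

Unit productions: L->X, S->L.
Unit pairs (A ⇒* B via units): (L,X), (S,L), (S,X).
S: inherits non-unit rules of {L, S, X} → LdL | SS | Sd | d | dd | h.
L: inherits non-unit rules of {L, X} → LdL | Sd | d | dd.
X: inherits non-unit rules of {X} → LdL | dd.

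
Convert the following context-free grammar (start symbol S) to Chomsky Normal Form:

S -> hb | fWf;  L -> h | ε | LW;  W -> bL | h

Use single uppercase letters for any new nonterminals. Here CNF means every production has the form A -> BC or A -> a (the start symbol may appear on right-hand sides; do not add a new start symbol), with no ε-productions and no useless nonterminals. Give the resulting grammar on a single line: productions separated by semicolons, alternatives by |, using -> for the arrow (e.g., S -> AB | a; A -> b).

Nullable: {L}; after ε-elimination: S -> hb | fWf; L -> W | h | LW; W -> b | h | bL.
After unit-elimination: S -> hb | fWf; L -> b | h | LW | bL; W -> b | h | bL.
TERM: introduce A -> b, B -> f, C -> h and substitute in every rule of length ≥2.
BIN: S -> BWB becomes S -> BD, D -> WB.

S -> BD | CA; A -> b; B -> f; C -> h; D -> WB; L -> b | h | AL | LW; W -> b | h | AL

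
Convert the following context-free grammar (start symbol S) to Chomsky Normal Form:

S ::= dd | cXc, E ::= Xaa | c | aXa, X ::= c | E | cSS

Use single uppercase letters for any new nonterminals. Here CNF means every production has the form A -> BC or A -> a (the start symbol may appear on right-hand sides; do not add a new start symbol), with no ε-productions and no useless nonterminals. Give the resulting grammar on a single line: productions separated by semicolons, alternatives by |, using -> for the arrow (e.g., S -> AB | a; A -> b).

No ε-productions.
After unit-elimination: S -> dd | cXc; E -> c | Xaa | aXa; X -> c | Xaa | aXa | cSS.
TERM: introduce A -> a, B -> c, C -> d and substitute in every rule of length ≥2.
BIN: E -> AXA becomes E -> AD, D -> XA; E -> XAA becomes E -> XF, F -> AA; S -> BXB becomes S -> BG, G -> XB; X -> AXA becomes X -> AH, H -> XA; X -> BSS becomes X -> BJ, J -> SS; X -> XAA becomes X -> XK, K -> AA.
Drop unreachable/unproductive: E.

S -> BG | CC; A -> a; B -> c; C -> d; G -> XB; H -> XA; J -> SS; K -> AA; X -> c | AH | BJ | XK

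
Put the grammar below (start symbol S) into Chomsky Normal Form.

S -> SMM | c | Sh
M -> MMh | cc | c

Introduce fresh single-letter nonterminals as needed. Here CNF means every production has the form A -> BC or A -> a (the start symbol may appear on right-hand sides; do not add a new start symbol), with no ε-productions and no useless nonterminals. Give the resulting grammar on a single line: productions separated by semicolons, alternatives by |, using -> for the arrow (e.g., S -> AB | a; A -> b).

No ε-productions.
No unit productions to eliminate.
TERM: introduce B -> c, A -> h and substitute in every rule of length ≥2.
BIN: M -> MMA becomes M -> MC, C -> MA; S -> SMM becomes S -> SD, D -> MM.

S -> c | SA | SD; A -> h; B -> c; C -> MA; D -> MM; M -> c | BB | MC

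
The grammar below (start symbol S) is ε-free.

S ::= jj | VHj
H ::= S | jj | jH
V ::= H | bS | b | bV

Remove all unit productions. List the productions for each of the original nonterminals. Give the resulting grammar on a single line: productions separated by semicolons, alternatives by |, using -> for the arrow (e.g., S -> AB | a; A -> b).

S -> jj | VHj; H -> jH | jj | VHj; V -> b | bS | bV | jH | jj | VHj

Unit productions: H->S, V->H.
Unit pairs (A ⇒* B via units): (H,S), (V,H), (V,S).
S: inherits non-unit rules of {S} → VHj | jj.
H: inherits non-unit rules of {H, S} → VHj | jH | jj.
V: inherits non-unit rules of {H, S, V} → VHj | b | bS | bV | jH | jj.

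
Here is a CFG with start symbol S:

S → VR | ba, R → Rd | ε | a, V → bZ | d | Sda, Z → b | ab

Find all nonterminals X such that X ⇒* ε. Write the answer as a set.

Directly nullable (have an ε-rule): {R}.
Not nullable: S, V, Z — each has a terminal in every rule's right-hand side or depends on a non-nullable symbol.

{R}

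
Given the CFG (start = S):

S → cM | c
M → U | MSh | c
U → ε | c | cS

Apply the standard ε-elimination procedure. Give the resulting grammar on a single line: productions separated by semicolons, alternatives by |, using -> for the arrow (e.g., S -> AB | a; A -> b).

Nullable set: {M, U}.
S -> cM: M nullable, giving c | cM.
M -> MSh: M nullable, giving MSh | Sh.
M -> U: U nullable, giving U.
Drop U -> ε.
Unchanged (no nullable symbols): S -> c; M -> c; U -> c; U -> cS.

S -> c | cM; M -> U | c | Sh | MSh; U -> c | cS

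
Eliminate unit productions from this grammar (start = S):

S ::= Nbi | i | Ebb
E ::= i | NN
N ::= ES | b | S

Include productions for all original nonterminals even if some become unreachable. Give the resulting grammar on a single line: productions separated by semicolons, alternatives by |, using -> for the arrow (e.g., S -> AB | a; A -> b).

Unit productions: N->S.
Unit pairs (A ⇒* B via units): (N,S).
S: inherits non-unit rules of {S} → Ebb | Nbi | i.
E: inherits non-unit rules of {E} → NN | i.
N: inherits non-unit rules of {N, S} → ES | Ebb | Nbi | b | i.

S -> i | Ebb | Nbi; E -> i | NN; N -> b | i | ES | Ebb | Nbi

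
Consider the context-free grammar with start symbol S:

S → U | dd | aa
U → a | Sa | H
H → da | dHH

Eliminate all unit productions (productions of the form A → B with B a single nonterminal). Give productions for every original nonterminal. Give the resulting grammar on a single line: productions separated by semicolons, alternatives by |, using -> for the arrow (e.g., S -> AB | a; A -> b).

Unit productions: S->U, U->H.
Unit pairs (A ⇒* B via units): (S,H), (S,U), (U,H).
S: inherits non-unit rules of {H, S, U} → Sa | a | aa | dHH | da | dd.
H: inherits non-unit rules of {H} → dHH | da.
U: inherits non-unit rules of {H, U} → Sa | a | dHH | da.

S -> a | Sa | aa | da | dd | dHH; H -> da | dHH; U -> a | Sa | da | dHH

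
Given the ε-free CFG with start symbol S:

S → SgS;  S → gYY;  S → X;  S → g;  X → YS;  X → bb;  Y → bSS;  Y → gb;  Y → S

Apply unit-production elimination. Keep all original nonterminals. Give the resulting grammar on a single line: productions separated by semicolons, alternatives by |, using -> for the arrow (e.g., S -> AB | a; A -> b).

Unit productions: S->X, Y->S.
Unit pairs (A ⇒* B via units): (S,X), (Y,S), (Y,X).
S: inherits non-unit rules of {S, X} → SgS | YS | bb | g | gYY.
X: inherits non-unit rules of {X} → YS | bb.
Y: inherits non-unit rules of {S, X, Y} → SgS | YS | bSS | bb | g | gYY | gb.

S -> g | YS | bb | SgS | gYY; X -> YS | bb; Y -> g | YS | bb | gb | SgS | bSS | gYY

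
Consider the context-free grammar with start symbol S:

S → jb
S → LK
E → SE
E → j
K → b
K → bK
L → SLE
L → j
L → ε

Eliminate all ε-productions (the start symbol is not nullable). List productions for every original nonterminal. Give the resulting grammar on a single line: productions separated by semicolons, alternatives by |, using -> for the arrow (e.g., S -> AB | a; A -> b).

S -> K | LK | jb; E -> j | SE; K -> b | bK; L -> j | SE | SLE

Nullable set: {L}.
S -> LK: L nullable, giving K | LK.
Drop L -> ε.
L -> SLE: L nullable, giving SE | SLE.
Unchanged (no nullable symbols): S -> jb; E -> SE; E -> j; K -> b; K -> bK; L -> j.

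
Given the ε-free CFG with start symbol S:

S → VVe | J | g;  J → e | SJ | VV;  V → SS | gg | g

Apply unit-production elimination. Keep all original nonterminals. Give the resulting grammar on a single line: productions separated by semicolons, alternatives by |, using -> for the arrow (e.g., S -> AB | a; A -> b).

Unit productions: S->J.
Unit pairs (A ⇒* B via units): (S,J).
S: inherits non-unit rules of {J, S} → SJ | VV | VVe | e | g.
J: inherits non-unit rules of {J} → SJ | VV | e.
V: inherits non-unit rules of {V} → SS | g | gg.

S -> e | g | SJ | VV | VVe; J -> e | SJ | VV; V -> g | SS | gg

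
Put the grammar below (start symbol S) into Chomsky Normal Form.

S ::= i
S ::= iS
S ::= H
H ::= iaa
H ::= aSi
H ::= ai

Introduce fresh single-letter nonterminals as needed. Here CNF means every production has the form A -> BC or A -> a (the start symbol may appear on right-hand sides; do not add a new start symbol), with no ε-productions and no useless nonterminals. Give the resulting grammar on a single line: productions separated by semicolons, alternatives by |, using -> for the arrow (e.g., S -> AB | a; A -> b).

S -> i | AB | AE | BF | BS; A -> a; B -> i; E -> SB; F -> AA

No ε-productions.
After unit-elimination: S -> i | ai | iS | aSi | iaa; H -> ai | aSi | iaa.
TERM: introduce A -> a, B -> i and substitute in every rule of length ≥2.
BIN: H -> ASB becomes H -> AC, C -> SB; H -> BAA becomes H -> BD, D -> AA; S -> ASB becomes S -> AE, E -> SB; S -> BAA becomes S -> BF, F -> AA.
Drop unreachable/unproductive: H.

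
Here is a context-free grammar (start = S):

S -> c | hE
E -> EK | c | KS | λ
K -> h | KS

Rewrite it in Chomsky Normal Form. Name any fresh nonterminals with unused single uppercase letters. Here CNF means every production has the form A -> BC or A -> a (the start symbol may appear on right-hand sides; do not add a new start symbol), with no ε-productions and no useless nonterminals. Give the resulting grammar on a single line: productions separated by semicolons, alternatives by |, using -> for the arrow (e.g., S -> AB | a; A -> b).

Nullable: {E}; after ε-elimination: S -> c | h | hE; E -> K | c | EK | KS; K -> h | KS.
After unit-elimination: S -> c | h | hE; E -> c | h | EK | KS; K -> h | KS.
TERM: introduce A -> h and substitute in every rule of length ≥2.

S -> c | h | AE; A -> h; E -> c | h | EK | KS; K -> h | KS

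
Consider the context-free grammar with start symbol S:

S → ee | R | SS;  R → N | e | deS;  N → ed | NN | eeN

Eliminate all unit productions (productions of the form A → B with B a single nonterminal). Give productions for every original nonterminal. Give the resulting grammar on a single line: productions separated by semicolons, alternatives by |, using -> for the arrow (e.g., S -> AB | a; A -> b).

Unit productions: R->N, S->R.
Unit pairs (A ⇒* B via units): (R,N), (S,N), (S,R).
S: inherits non-unit rules of {N, R, S} → NN | SS | deS | e | ed | ee | eeN.
N: inherits non-unit rules of {N} → NN | ed | eeN.
R: inherits non-unit rules of {N, R} → NN | deS | e | ed | eeN.

S -> e | NN | SS | ed | ee | deS | eeN; N -> NN | ed | eeN; R -> e | NN | ed | deS | eeN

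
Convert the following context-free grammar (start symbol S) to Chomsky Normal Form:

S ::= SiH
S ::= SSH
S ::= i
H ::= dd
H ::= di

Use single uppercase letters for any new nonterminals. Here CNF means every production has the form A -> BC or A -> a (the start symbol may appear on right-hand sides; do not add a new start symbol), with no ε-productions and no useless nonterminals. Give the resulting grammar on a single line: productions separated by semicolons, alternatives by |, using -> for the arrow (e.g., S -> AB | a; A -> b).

No ε-productions.
No unit productions to eliminate.
TERM: introduce A -> d, B -> i and substitute in every rule of length ≥2.
BIN: S -> SBH becomes S -> SC, C -> BH; S -> SSH becomes S -> SD, D -> SH.

S -> i | SC | SD; A -> d; B -> i; C -> BH; D -> SH; H -> AA | AB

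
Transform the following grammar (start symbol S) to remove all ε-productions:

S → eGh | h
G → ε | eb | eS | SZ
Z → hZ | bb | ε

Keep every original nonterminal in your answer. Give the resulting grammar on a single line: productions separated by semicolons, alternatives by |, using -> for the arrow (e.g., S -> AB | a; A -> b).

S -> h | eh | eGh; G -> S | SZ | eS | eb; Z -> h | bb | hZ

Nullable set: {G, Z}.
S -> eGh: G nullable, giving eGh | eh.
Drop G -> ε.
G -> SZ: Z nullable, giving S | SZ.
Drop Z -> ε.
Z -> hZ: Z nullable, giving h | hZ.
Unchanged (no nullable symbols): S -> h; G -> eS; G -> eb; Z -> bb.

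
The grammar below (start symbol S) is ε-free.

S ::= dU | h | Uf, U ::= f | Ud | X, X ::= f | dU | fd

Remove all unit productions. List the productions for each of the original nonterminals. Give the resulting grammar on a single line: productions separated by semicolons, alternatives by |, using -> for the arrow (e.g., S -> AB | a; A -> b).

Unit productions: U->X.
Unit pairs (A ⇒* B via units): (U,X).
S: inherits non-unit rules of {S} → Uf | dU | h.
U: inherits non-unit rules of {U, X} → Ud | dU | f | fd.
X: inherits non-unit rules of {X} → dU | f | fd.

S -> h | Uf | dU; U -> f | Ud | dU | fd; X -> f | dU | fd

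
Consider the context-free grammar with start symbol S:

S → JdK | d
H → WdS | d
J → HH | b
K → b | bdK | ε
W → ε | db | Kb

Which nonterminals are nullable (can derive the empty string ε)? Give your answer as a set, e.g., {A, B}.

Directly nullable (have an ε-rule): {K, W}.
Not nullable: H, J, S — each has a terminal in every rule's right-hand side or depends on a non-nullable symbol.

{K, W}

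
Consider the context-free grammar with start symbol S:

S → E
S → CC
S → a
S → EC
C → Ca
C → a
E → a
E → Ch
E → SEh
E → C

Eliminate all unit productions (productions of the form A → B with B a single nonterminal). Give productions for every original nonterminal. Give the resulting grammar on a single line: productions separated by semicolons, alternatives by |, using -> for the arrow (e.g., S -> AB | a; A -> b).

Unit productions: E->C, S->E.
Unit pairs (A ⇒* B via units): (E,C), (S,C), (S,E).
S: inherits non-unit rules of {C, E, S} → CC | Ca | Ch | EC | SEh | a.
C: inherits non-unit rules of {C} → Ca | a.
E: inherits non-unit rules of {C, E} → Ca | Ch | SEh | a.

S -> a | CC | Ca | Ch | EC | SEh; C -> a | Ca; E -> a | Ca | Ch | SEh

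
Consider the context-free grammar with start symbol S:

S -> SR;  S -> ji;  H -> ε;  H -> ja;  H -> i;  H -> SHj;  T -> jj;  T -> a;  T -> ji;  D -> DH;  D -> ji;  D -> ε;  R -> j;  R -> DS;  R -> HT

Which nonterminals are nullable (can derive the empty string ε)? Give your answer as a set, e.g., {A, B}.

{D, H}

Directly nullable (have an ε-rule): {D, H}.
Not nullable: R, S, T — each has a terminal in every rule's right-hand side or depends on a non-nullable symbol.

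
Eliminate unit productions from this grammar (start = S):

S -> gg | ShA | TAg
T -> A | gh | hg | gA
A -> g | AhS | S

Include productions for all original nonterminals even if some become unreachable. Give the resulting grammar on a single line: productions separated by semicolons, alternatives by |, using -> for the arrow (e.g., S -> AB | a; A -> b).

Unit productions: A->S, T->A.
Unit pairs (A ⇒* B via units): (A,S), (T,A), (T,S).
S: inherits non-unit rules of {S} → ShA | TAg | gg.
A: inherits non-unit rules of {A, S} → AhS | ShA | TAg | g | gg.
T: inherits non-unit rules of {A, S, T} → AhS | ShA | TAg | g | gA | gg | gh | hg.

S -> gg | ShA | TAg; A -> g | gg | AhS | ShA | TAg; T -> g | gA | gg | gh | hg | AhS | ShA | TAg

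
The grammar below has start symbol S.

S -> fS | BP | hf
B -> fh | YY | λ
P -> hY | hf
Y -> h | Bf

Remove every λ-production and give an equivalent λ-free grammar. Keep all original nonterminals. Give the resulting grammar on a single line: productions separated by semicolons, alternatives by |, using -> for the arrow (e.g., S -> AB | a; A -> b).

Nullable set: {B}.
S -> BP: B nullable, giving BP | P.
Drop B -> λ.
Y -> Bf: B nullable, giving Bf | f.
Unchanged (no nullable symbols): S -> fS; S -> hf; B -> YY; B -> fh; P -> hY; P -> hf; Y -> h.

S -> P | BP | fS | hf; B -> YY | fh; P -> hY | hf; Y -> f | h | Bf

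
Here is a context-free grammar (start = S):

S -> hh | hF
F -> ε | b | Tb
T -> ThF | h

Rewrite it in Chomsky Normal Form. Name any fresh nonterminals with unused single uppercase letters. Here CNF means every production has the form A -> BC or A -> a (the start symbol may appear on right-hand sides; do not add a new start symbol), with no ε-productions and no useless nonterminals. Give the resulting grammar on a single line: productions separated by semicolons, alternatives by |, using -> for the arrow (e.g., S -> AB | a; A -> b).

S -> h | BB | BF; A -> b; B -> h; C -> BF; F -> b | TA; T -> h | TB | TC

Nullable: {F}; after ε-elimination: S -> h | hF | hh; F -> b | Tb; T -> h | Th | ThF.
No unit productions to eliminate.
TERM: introduce A -> b, B -> h and substitute in every rule of length ≥2.
BIN: T -> TBF becomes T -> TC, C -> BF.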